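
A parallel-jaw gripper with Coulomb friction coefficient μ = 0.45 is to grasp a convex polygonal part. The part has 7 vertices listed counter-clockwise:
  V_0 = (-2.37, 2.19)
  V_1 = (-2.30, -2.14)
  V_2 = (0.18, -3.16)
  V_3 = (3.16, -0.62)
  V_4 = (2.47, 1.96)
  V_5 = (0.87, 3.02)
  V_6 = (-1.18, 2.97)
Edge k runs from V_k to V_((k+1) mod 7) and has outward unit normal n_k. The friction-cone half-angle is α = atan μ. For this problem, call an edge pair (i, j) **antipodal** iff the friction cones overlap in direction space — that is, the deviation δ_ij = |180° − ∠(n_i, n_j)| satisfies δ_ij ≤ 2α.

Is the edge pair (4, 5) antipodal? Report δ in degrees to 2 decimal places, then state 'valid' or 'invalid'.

α = atan 0.45 = 24.23°;  2α = 48.46°
edge 4: e_4 = (-1.60, +1.06);  n_4 = (+0.5523, +0.8336)
edge 5: e_5 = (-2.05, -0.05);  n_5 = (-0.0244, +0.9997)
∠(n_4, n_5) = 34.92°
δ = |180° − 34.92°| = 145.08°
145.08° > 2α = 48.46°  →  invalid

δ = 145.08°, invalid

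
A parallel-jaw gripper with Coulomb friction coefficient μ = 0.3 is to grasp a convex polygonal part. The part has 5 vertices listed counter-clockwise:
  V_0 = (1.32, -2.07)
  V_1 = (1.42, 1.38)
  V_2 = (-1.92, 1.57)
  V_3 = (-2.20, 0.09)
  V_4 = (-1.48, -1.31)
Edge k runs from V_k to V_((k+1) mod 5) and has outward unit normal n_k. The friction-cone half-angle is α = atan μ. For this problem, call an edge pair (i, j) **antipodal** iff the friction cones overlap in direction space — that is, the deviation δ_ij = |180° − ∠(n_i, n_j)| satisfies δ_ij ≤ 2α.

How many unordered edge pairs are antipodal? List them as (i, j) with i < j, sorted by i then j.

count = 3; pairs: (0,2), (0,3), (1,4)

α = atan 0.3 = 16.70°;  2α = 33.40°
n_0 = (+0.9996, -0.0290)
n_1 = (+0.0568, +0.9984)
n_2 = (-0.9826, +0.1859)
n_3 = (-0.8893, -0.4573)
n_4 = (-0.2620, -0.9651)
  (0,1): δ = 91.60°  ·
  (0,2): δ = 9.05°  ✓
  (0,3): δ = 28.88°  ✓
  (0,4): δ = 76.47°  ·
  (1,2): δ = 97.46°  ·
  (1,3): δ = 59.53°  ·
  (1,4): δ = 11.93°  ✓
  (2,3): δ = 142.07°  ·
  (2,4): δ = 94.47°  ·
  (3,4): δ = 132.40°  ·
antipodal pairs: 3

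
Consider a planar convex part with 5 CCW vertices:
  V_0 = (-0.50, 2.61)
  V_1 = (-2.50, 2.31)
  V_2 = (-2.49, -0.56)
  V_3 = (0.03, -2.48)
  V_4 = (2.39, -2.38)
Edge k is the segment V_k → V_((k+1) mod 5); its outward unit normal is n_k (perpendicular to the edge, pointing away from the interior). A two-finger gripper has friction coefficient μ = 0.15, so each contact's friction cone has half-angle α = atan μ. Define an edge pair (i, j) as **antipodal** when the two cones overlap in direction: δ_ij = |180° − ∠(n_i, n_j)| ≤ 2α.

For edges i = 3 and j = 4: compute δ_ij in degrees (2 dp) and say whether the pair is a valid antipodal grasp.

α = atan 0.15 = 8.53°;  2α = 17.06°
edge 3: e_3 = (+2.36, +0.10);  n_3 = (+0.0423, -0.9991)
edge 4: e_4 = (-2.89, +4.99);  n_4 = (+0.8653, +0.5012)
∠(n_3, n_4) = 117.65°
δ = |180° − 117.65°| = 62.35°
62.35° > 2α = 17.06°  →  invalid

δ = 62.35°, invalid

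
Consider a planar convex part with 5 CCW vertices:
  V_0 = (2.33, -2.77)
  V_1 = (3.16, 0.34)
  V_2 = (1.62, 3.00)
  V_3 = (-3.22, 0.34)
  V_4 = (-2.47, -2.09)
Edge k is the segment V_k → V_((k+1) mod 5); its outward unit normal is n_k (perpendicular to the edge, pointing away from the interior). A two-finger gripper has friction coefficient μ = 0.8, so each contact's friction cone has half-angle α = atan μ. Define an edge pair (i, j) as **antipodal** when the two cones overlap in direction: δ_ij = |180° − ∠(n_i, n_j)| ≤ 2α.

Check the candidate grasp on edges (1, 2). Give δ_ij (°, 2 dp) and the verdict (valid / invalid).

δ = 91.28°, invalid

α = atan 0.8 = 38.66°;  2α = 77.32°
edge 1: e_1 = (-1.54, +2.66);  n_1 = (+0.8654, +0.5010)
edge 2: e_2 = (-4.84, -2.66);  n_2 = (-0.4816, +0.8764)
∠(n_1, n_2) = 88.72°
δ = |180° − 88.72°| = 91.28°
91.28° > 2α = 77.32°  →  invalid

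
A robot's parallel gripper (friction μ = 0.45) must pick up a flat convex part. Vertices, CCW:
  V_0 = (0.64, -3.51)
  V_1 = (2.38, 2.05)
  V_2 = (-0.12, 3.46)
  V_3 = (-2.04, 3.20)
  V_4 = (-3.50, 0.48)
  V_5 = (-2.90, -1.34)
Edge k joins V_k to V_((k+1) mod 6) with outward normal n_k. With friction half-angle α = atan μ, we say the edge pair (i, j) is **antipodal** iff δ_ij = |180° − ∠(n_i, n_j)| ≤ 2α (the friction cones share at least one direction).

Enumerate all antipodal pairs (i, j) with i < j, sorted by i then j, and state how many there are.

count = 5; pairs: (0,3), (0,4), (1,4), (1,5), (2,5)

α = atan 0.45 = 24.23°;  2α = 48.46°
n_0 = (+0.9544, -0.2987)
n_1 = (+0.4913, +0.8710)
n_2 = (-0.1342, +0.9910)
n_3 = (-0.8811, +0.4729)
n_4 = (-0.9497, -0.3131)
n_5 = (-0.5226, -0.8526)
  (0,1): δ = 102.05°  ·
  (0,2): δ = 64.91°  ·
  (0,3): δ = 10.85°  ✓
  (0,4): δ = 35.62°  ✓
  (0,5): δ = 75.87°  ·
  (1,2): δ = 142.87°  ·
  (1,3): δ = 88.80°  ·
  (1,4): δ = 42.33°  ✓
  (1,5): δ = 2.09°  ✓
  (2,3): δ = 125.94°  ·
  (2,4): δ = 79.47°  ·
  (2,5): δ = 39.22°  ✓
  (3,4): δ = 133.53°  ·
  (3,5): δ = 93.28°  ·
  (4,5): δ = 139.75°  ·
antipodal pairs: 5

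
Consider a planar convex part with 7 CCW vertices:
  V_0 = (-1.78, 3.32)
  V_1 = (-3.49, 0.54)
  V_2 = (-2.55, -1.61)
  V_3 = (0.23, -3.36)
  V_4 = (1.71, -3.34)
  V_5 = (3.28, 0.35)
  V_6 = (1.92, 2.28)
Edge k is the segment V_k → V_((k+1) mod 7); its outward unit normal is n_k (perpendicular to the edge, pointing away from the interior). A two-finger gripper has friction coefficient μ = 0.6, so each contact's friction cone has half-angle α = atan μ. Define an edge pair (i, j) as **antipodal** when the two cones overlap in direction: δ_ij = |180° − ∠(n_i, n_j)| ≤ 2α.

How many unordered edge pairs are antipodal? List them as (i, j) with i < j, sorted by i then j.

α = atan 0.6 = 30.96°;  2α = 61.93°
n_0 = (-0.8518, +0.5239)
n_1 = (-0.9163, -0.4006)
n_2 = (-0.5327, -0.8463)
n_3 = (+0.0135, -0.9999)
n_4 = (+0.9202, -0.3915)
n_5 = (+0.8174, +0.5760)
n_6 = (+0.2706, +0.9627)
  (0,1): δ = 124.79°  ·
  (0,2): δ = 90.59°  ·
  (0,3): δ = 57.63°  ✓
  (0,4): δ = 8.55°  ✓
  (0,5): δ = 66.77°  ·
  (0,6): δ = 105.90°  ·
  (1,2): δ = 145.81°  ·
  (1,3): δ = 112.84°  ·
  (1,4): δ = 46.66°  ✓
  (1,5): δ = 11.56°  ✓
  (1,6): δ = 50.68°  ✓
  (2,3): δ = 147.04°  ·
  (2,4): δ = 80.86°  ·
  (2,5): δ = 22.64°  ✓
  (2,6): δ = 16.49°  ✓
  (3,4): δ = 113.82°  ·
  (3,5): δ = 55.60°  ✓
  (3,6): δ = 16.47°  ✓
  (4,5): δ = 121.78°  ·
  (4,6): δ = 82.65°  ·
  (5,6): δ = 140.87°  ·
antipodal pairs: 9

count = 9; pairs: (0,3), (0,4), (1,4), (1,5), (1,6), (2,5), (2,6), (3,5), (3,6)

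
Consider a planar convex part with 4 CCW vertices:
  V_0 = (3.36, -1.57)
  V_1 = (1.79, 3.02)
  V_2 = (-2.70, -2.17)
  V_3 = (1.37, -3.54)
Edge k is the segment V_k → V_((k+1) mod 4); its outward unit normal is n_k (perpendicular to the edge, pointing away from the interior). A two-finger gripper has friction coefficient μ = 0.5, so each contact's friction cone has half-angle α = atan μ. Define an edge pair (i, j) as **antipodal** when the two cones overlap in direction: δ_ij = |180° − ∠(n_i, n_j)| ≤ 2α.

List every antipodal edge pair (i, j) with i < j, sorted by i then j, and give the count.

count = 2; pairs: (0,2), (1,3)

α = atan 0.5 = 26.57°;  2α = 53.13°
n_0 = (+0.9462, +0.3236)
n_1 = (-0.7563, +0.6543)
n_2 = (-0.3190, -0.9477)
n_3 = (+0.7035, -0.7107)
  (0,1): δ = 59.75°  ·
  (0,2): δ = 52.51°  ✓
  (0,3): δ = 115.83°  ·
  (1,2): δ = 67.74°  ·
  (1,3): δ = 4.43°  ✓
  (2,3): δ = 116.69°  ·
antipodal pairs: 2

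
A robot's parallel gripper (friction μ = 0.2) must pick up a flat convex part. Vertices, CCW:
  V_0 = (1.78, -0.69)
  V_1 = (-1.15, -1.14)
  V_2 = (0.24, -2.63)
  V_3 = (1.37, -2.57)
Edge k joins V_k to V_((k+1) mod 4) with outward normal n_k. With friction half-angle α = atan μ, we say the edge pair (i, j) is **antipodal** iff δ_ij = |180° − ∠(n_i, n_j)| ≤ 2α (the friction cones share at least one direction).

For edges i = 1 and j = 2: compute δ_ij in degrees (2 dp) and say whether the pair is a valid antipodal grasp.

α = atan 0.2 = 11.31°;  2α = 22.62°
edge 1: e_1 = (+1.39, -1.49);  n_1 = (-0.7312, -0.6821)
edge 2: e_2 = (+1.13, +0.06);  n_2 = (+0.0530, -0.9986)
∠(n_1, n_2) = 50.03°
δ = |180° − 50.03°| = 129.97°
129.97° > 2α = 22.62°  →  invalid

δ = 129.97°, invalid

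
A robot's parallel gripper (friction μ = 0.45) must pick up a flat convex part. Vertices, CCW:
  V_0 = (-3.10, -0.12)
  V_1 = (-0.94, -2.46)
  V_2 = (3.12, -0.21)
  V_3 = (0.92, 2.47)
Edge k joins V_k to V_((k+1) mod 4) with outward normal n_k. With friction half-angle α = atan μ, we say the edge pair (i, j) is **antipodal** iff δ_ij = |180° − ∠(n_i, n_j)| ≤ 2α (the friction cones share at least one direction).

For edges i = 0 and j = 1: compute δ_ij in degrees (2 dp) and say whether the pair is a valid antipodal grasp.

α = atan 0.45 = 24.23°;  2α = 48.46°
edge 0: e_0 = (+2.16, -2.34);  n_0 = (-0.7348, -0.6783)
edge 1: e_1 = (+4.06, +2.25);  n_1 = (+0.4847, -0.8747)
∠(n_0, n_1) = 76.29°
δ = |180° − 76.29°| = 103.71°
103.71° > 2α = 48.46°  →  invalid

δ = 103.71°, invalid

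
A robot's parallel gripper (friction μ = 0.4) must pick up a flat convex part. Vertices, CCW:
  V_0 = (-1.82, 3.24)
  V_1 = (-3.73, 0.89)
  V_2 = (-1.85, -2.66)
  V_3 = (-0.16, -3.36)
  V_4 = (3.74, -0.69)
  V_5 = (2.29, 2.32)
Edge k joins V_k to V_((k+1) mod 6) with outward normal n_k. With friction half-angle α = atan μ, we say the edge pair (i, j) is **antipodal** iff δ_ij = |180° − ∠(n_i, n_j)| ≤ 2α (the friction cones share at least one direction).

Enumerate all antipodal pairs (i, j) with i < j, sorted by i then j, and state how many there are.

count = 4; pairs: (0,3), (1,4), (2,4), (2,5)

α = atan 0.4 = 21.80°;  2α = 43.60°
n_0 = (-0.7760, +0.6307)
n_1 = (-0.8837, -0.4680)
n_2 = (-0.3827, -0.9239)
n_3 = (+0.5649, -0.8252)
n_4 = (+0.9009, +0.4340)
n_5 = (+0.2184, +0.9759)
  (0,1): δ = 112.99°  ·
  (0,2): δ = 73.40°  ·
  (0,3): δ = 16.50°  ✓
  (0,4): δ = 64.82°  ·
  (0,5): δ = 116.49°  ·
  (1,2): δ = 140.40°  ·
  (1,3): δ = 83.51°  ·
  (1,4): δ = 2.18°  ✓
  (1,5): δ = 49.48°  ·
  (2,3): δ = 123.10°  ·
  (2,4): δ = 41.78°  ✓
  (2,5): δ = 9.88°  ✓
  (3,4): δ = 98.67°  ·
  (3,5): δ = 47.01°  ·
  (4,5): δ = 128.34°  ·
antipodal pairs: 4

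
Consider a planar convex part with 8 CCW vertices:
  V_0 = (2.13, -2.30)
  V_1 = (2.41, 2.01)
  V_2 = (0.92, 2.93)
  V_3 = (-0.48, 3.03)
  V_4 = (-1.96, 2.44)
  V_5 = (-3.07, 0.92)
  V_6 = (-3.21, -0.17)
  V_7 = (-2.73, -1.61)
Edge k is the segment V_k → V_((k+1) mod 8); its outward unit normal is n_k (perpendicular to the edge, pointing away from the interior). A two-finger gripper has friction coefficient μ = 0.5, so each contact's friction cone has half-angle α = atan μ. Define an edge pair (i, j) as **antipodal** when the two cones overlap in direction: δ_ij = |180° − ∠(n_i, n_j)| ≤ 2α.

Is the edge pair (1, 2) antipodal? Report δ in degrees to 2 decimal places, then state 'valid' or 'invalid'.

α = atan 0.5 = 26.57°;  2α = 53.13°
edge 1: e_1 = (-1.49, +0.92);  n_1 = (+0.5254, +0.8509)
edge 2: e_2 = (-1.40, +0.10);  n_2 = (+0.0712, +0.9975)
∠(n_1, n_2) = 27.61°
δ = |180° − 27.61°| = 152.39°
152.39° > 2α = 53.13°  →  invalid

δ = 152.39°, invalid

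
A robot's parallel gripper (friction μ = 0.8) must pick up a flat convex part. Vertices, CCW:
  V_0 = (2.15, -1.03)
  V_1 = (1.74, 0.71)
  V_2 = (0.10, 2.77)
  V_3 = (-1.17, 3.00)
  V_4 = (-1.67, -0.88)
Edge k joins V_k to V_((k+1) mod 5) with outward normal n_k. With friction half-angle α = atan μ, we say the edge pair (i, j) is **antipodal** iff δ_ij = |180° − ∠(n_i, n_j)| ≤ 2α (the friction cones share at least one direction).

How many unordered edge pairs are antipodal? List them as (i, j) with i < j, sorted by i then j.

α = atan 0.8 = 38.66°;  2α = 77.32°
n_0 = (+0.9733, +0.2294)
n_1 = (+0.7823, +0.6228)
n_2 = (+0.1782, +0.9840)
n_3 = (-0.9918, +0.1278)
n_4 = (-0.0392, -0.9992)
  (0,1): δ = 154.73°  ·
  (0,2): δ = 113.52°  ·
  (0,3): δ = 20.60°  ✓
  (0,4): δ = 74.49°  ✓
  (1,2): δ = 138.79°  ·
  (1,3): δ = 45.87°  ✓
  (1,4): δ = 49.23°  ✓
  (2,3): δ = 87.08°  ·
  (2,4): δ = 8.02°  ✓
  (3,4): δ = 84.91°  ·
antipodal pairs: 5

count = 5; pairs: (0,3), (0,4), (1,3), (1,4), (2,4)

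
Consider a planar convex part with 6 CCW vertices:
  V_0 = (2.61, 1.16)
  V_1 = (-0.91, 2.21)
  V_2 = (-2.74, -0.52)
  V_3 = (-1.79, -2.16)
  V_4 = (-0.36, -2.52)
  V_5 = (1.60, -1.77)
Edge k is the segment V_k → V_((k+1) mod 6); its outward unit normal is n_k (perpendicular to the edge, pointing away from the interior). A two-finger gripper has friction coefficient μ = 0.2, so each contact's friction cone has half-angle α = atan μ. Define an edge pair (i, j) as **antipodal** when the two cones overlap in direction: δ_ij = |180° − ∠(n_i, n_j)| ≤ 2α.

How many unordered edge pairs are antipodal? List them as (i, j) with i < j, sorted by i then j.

count = 2; pairs: (0,3), (1,5)

α = atan 0.2 = 11.31°;  2α = 22.62°
n_0 = (+0.2858, +0.9583)
n_1 = (-0.8306, +0.5568)
n_2 = (-0.8653, -0.5012)
n_3 = (-0.2441, -0.9697)
n_4 = (+0.3574, -0.9340)
n_5 = (+0.9454, -0.3259)
  (0,1): δ = 107.23°  ·
  (0,2): δ = 43.31°  ·
  (0,3): δ = 2.48°  ✓
  (0,4): δ = 37.55°  ·
  (0,5): δ = 87.59°  ·
  (1,2): δ = 116.08°  ·
  (1,3): δ = 70.30°  ·
  (1,4): δ = 35.23°  ·
  (1,5): δ = 14.82°  ✓
  (2,3): δ = 134.21°  ·
  (2,4): δ = 99.14°  ·
  (2,5): δ = 49.10°  ·
  (3,4): δ = 144.93°  ·
  (3,5): δ = 94.89°  ·
  (4,5): δ = 129.96°  ·
antipodal pairs: 2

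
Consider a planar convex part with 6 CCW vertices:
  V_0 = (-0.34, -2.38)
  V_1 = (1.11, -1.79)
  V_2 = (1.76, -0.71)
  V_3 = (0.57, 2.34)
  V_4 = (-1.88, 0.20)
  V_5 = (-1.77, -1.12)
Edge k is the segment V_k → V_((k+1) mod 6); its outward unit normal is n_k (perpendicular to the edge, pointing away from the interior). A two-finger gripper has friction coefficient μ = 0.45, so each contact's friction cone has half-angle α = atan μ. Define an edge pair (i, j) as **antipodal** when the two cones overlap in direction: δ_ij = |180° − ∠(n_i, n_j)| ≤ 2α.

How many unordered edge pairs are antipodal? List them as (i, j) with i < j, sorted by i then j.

α = atan 0.45 = 24.23°;  2α = 48.46°
n_0 = (+0.3769, -0.9263)
n_1 = (+0.8568, -0.5157)
n_2 = (+0.9316, +0.3635)
n_3 = (-0.6579, +0.7531)
n_4 = (-0.9965, -0.0830)
n_5 = (-0.6611, -0.7503)
  (0,1): δ = 143.18°  ·
  (0,2): δ = 90.83°  ·
  (0,3): δ = 18.99°  ✓
  (0,4): δ = 72.62°  ·
  (0,5): δ = 116.47°  ·
  (1,2): δ = 127.64°  ·
  (1,3): δ = 17.82°  ✓
  (1,4): δ = 35.81°  ✓
  (1,5): δ = 79.66°  ·
  (2,3): δ = 70.18°  ·
  (2,4): δ = 16.55°  ✓
  (2,5): δ = 27.30°  ✓
  (3,4): δ = 126.37°  ·
  (3,5): δ = 82.52°  ·
  (4,5): δ = 136.15°  ·
antipodal pairs: 5

count = 5; pairs: (0,3), (1,3), (1,4), (2,4), (2,5)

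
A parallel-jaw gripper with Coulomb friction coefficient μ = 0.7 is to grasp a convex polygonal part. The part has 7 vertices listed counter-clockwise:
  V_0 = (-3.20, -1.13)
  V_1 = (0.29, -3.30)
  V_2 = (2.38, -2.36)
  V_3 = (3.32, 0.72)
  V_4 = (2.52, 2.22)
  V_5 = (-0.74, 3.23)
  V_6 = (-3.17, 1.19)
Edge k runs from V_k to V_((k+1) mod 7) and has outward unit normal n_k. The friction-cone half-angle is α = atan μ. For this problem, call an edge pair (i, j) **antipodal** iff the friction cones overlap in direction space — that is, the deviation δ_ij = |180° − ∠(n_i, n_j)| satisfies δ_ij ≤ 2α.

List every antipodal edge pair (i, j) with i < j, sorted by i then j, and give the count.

count = 8; pairs: (0,3), (0,4), (1,4), (1,5), (1,6), (2,5), (2,6), (3,6)

α = atan 0.7 = 34.99°;  2α = 69.98°
n_0 = (-0.5280, -0.8492)
n_1 = (+0.4102, -0.9120)
n_2 = (+0.9564, -0.2919)
n_3 = (+0.8824, +0.4706)
n_4 = (+0.2959, +0.9552)
n_5 = (-0.6430, +0.7659)
n_6 = (-0.9999, +0.0129)
  (0,1): δ = 123.91°  ·
  (0,2): δ = 75.10°  ·
  (0,3): δ = 30.06°  ✓
  (0,4): δ = 14.66°  ✓
  (0,5): δ = 71.89°  ·
  (0,6): δ = 121.13°  ·
  (1,2): δ = 131.19°  ·
  (1,3): δ = 86.14°  ·
  (1,4): δ = 41.43°  ✓
  (1,5): δ = 15.80°  ✓
  (1,6): δ = 65.04°  ✓
  (2,3): δ = 134.96°  ·
  (2,4): δ = 90.24°  ·
  (2,5): δ = 33.01°  ✓
  (2,6): δ = 16.23°  ✓
  (3,4): δ = 135.29°  ·
  (3,5): δ = 78.06°  ·
  (3,6): δ = 28.81°  ✓
  (4,5): δ = 122.77°  ·
  (4,6): δ = 73.53°  ·
  (5,6): δ = 130.75°  ·
antipodal pairs: 8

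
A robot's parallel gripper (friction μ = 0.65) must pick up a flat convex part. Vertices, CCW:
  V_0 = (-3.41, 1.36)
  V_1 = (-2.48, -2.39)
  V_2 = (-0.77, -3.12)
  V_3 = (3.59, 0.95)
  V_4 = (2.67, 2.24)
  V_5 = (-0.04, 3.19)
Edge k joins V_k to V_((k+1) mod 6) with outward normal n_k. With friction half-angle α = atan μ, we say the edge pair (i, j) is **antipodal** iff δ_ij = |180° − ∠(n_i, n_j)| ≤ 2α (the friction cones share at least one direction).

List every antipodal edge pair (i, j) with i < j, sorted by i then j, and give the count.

α = atan 0.65 = 33.02°;  2α = 66.05°
n_0 = (-0.9706, -0.2407)
n_1 = (-0.3926, -0.9197)
n_2 = (+0.6824, -0.7310)
n_3 = (+0.8142, +0.5806)
n_4 = (+0.3308, +0.9437)
n_5 = (-0.4772, +0.8788)
  (0,1): δ = 127.05°  ·
  (0,2): δ = 60.90°  ✓
  (0,3): δ = 21.57°  ✓
  (0,4): δ = 56.75°  ✓
  (0,5): δ = 104.57°  ·
  (1,2): δ = 113.85°  ·
  (1,3): δ = 31.39°  ✓
  (1,4): δ = 3.80°  ✓
  (1,5): δ = 51.62°  ✓
  (2,3): δ = 97.53°  ·
  (2,4): δ = 62.35°  ✓
  (2,5): δ = 14.53°  ✓
  (3,4): δ = 144.81°  ·
  (3,5): δ = 96.99°  ·
  (4,5): δ = 132.18°  ·
antipodal pairs: 8

count = 8; pairs: (0,2), (0,3), (0,4), (1,3), (1,4), (1,5), (2,4), (2,5)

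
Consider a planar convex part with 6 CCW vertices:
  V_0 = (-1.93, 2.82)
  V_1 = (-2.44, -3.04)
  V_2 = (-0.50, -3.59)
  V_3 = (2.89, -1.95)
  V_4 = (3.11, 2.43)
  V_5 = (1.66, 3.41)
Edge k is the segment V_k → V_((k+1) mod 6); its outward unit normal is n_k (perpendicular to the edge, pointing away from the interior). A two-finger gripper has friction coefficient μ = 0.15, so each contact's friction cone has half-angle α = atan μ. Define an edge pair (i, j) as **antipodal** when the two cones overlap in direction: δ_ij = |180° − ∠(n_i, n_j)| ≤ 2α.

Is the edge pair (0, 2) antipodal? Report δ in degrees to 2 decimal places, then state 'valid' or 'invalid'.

α = atan 0.15 = 8.53°;  2α = 17.06°
edge 0: e_0 = (-0.51, -5.86);  n_0 = (-0.9962, +0.0867)
edge 2: e_2 = (+3.39, +1.64);  n_2 = (+0.4355, -0.9002)
∠(n_0, n_2) = 120.79°
δ = |180° − 120.79°| = 59.21°
59.21° > 2α = 17.06°  →  invalid

δ = 59.21°, invalid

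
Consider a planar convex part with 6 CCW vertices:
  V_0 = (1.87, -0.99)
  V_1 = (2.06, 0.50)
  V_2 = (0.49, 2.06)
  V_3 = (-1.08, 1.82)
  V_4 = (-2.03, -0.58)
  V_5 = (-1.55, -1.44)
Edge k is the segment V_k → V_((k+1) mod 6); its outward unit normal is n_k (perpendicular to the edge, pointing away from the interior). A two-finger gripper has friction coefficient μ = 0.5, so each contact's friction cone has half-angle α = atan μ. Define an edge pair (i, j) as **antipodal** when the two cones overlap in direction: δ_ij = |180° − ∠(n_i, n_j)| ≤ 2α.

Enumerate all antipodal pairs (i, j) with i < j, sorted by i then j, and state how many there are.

count = 5; pairs: (0,3), (0,4), (1,4), (1,5), (2,5)

α = atan 0.5 = 26.57°;  2α = 53.13°
n_0 = (+0.9920, -0.1265)
n_1 = (+0.7048, +0.7094)
n_2 = (-0.1511, +0.9885)
n_3 = (-0.9298, +0.3680)
n_4 = (-0.8732, -0.4874)
n_5 = (+0.1305, -0.9915)
  (0,1): δ = 127.55°  ·
  (0,2): δ = 74.04°  ·
  (0,3): δ = 14.33°  ✓
  (0,4): δ = 36.43°  ✓
  (0,5): δ = 104.76°  ·
  (1,2): δ = 126.49°  ·
  (1,3): δ = 66.78°  ·
  (1,4): δ = 16.02°  ✓
  (1,5): δ = 52.31°  ✓
  (2,3): δ = 120.29°  ·
  (2,4): δ = 69.52°  ·
  (2,5): δ = 1.20°  ✓
  (3,4): δ = 129.24°  ·
  (3,5): δ = 60.91°  ·
  (4,5): δ = 111.67°  ·
antipodal pairs: 5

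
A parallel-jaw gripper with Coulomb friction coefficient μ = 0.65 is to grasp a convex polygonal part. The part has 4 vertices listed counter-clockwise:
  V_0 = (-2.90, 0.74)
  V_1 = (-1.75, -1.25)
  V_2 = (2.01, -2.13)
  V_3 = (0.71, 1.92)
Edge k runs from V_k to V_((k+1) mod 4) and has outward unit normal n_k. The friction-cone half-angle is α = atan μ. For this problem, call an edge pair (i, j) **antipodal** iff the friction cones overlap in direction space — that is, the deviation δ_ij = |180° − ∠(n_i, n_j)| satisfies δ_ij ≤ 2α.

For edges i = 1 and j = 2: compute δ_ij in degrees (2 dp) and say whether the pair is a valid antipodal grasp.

α = atan 0.65 = 33.02°;  2α = 66.05°
edge 1: e_1 = (+3.76, -0.88);  n_1 = (-0.2279, -0.9737)
edge 2: e_2 = (-1.30, +4.05);  n_2 = (+0.9522, +0.3056)
∠(n_1, n_2) = 120.97°
δ = |180° − 120.97°| = 59.03°
59.03° ≤ 2α = 66.05°  →  valid

δ = 59.03°, valid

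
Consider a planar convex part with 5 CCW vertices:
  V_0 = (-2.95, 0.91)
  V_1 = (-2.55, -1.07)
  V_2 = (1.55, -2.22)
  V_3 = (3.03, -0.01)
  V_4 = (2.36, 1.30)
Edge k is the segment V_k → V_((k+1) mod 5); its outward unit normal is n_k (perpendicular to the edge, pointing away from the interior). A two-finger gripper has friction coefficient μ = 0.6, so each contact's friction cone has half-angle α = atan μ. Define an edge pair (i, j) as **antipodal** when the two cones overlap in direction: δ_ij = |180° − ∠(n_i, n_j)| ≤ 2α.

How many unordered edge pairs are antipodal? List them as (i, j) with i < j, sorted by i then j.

α = atan 0.6 = 30.96°;  2α = 61.93°
n_0 = (-0.9802, -0.1980)
n_1 = (-0.2701, -0.9628)
n_2 = (+0.8309, -0.5564)
n_3 = (+0.8903, +0.4554)
n_4 = (-0.0732, +0.9973)
  (0,1): δ = 117.09°  ·
  (0,2): δ = 45.23°  ✓
  (0,3): δ = 15.67°  ✓
  (0,4): δ = 82.78°  ·
  (1,2): δ = 108.14°  ·
  (1,3): δ = 47.24°  ✓
  (1,4): δ = 19.87°  ✓
  (2,3): δ = 119.10°  ·
  (2,4): δ = 51.99°  ✓
  (3,4): δ = 112.89°  ·
antipodal pairs: 5

count = 5; pairs: (0,2), (0,3), (1,3), (1,4), (2,4)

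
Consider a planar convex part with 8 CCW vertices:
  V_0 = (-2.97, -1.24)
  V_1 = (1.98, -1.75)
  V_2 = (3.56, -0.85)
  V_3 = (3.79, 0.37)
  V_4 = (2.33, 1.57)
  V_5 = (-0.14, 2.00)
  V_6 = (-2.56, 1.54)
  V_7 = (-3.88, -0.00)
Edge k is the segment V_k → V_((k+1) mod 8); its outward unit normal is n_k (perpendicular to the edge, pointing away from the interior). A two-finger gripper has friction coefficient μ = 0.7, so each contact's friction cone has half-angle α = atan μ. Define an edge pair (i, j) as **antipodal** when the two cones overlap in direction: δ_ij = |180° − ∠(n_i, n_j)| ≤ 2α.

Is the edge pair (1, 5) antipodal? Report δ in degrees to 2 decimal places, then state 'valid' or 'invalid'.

δ = 18.90°, valid

α = atan 0.7 = 34.99°;  2α = 69.98°
edge 1: e_1 = (+1.58, +0.90);  n_1 = (+0.4950, -0.8689)
edge 5: e_5 = (-2.42, -0.46);  n_5 = (-0.1867, +0.9824)
∠(n_1, n_5) = 161.10°
δ = |180° − 161.10°| = 18.90°
18.90° ≤ 2α = 69.98°  →  valid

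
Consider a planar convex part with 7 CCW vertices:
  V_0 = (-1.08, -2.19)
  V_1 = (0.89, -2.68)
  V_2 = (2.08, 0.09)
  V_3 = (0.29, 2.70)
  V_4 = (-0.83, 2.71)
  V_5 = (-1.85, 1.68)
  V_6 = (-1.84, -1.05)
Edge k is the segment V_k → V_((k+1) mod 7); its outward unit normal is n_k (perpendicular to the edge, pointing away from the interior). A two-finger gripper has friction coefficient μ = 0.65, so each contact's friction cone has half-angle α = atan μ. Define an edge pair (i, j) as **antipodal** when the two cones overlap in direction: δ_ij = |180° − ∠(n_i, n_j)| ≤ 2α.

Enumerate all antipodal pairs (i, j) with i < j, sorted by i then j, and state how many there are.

count = 9; pairs: (0,2), (0,3), (0,4), (1,4), (1,5), (1,6), (2,5), (2,6), (3,6)

α = atan 0.65 = 33.02°;  2α = 66.05°
n_0 = (-0.2414, -0.9704)
n_1 = (+0.9188, -0.3947)
n_2 = (+0.8247, +0.5656)
n_3 = (+0.0089, +1.0000)
n_4 = (-0.7105, +0.7036)
n_5 = (-1.0000, -0.0037)
n_6 = (-0.8321, -0.5547)
  (0,1): δ = 99.28°  ·
  (0,2): δ = 41.59°  ✓
  (0,3): δ = 13.46°  ✓
  (0,4): δ = 59.25°  ✓
  (0,5): δ = 104.18°  ·
  (0,6): δ = 137.66°  ·
  (1,2): δ = 122.31°  ·
  (1,3): δ = 67.26°  ·
  (1,4): δ = 21.47°  ✓
  (1,5): δ = 23.46°  ✓
  (1,6): δ = 56.94°  ✓
  (2,3): δ = 124.95°  ·
  (2,4): δ = 79.16°  ·
  (2,5): δ = 34.23°  ✓
  (2,6): δ = 0.75°  ✓
  (3,4): δ = 134.21°  ·
  (3,5): δ = 89.28°  ·
  (3,6): δ = 55.80°  ✓
  (4,5): δ = 135.07°  ·
  (4,6): δ = 101.59°  ·
  (5,6): δ = 146.52°  ·
antipodal pairs: 9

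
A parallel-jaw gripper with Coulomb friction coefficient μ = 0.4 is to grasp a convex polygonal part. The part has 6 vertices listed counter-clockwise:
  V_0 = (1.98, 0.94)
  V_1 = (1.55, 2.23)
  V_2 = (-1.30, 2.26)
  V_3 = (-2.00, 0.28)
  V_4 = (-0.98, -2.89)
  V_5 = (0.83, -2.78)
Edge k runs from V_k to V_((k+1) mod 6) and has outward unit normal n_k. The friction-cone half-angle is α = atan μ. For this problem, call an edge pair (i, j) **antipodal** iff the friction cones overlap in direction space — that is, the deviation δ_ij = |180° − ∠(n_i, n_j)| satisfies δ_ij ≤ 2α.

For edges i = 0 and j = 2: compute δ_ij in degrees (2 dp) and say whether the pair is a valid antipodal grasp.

δ = 37.91°, valid

α = atan 0.4 = 21.80°;  2α = 43.60°
edge 0: e_0 = (-0.43, +1.29);  n_0 = (+0.9487, +0.3162)
edge 2: e_2 = (-0.70, -1.98);  n_2 = (-0.9428, +0.3333)
∠(n_0, n_2) = 142.09°
δ = |180° − 142.09°| = 37.91°
37.91° ≤ 2α = 43.60°  →  valid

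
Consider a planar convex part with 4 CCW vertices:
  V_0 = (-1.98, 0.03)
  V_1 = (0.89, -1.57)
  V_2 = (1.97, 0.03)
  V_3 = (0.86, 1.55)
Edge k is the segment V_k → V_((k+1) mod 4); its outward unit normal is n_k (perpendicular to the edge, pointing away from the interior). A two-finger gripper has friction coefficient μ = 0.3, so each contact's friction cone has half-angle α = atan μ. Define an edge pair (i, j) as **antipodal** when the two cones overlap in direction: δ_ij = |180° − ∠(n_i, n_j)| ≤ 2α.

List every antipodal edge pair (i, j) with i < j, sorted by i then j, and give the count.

α = atan 0.3 = 16.70°;  2α = 33.40°
n_0 = (-0.4869, -0.8734)
n_1 = (+0.8288, -0.5595)
n_2 = (+0.8076, +0.5898)
n_3 = (-0.4719, +0.8817)
  (0,1): δ = 94.88°  ·
  (0,2): δ = 24.72°  ✓
  (0,3): δ = 57.30°  ·
  (1,2): δ = 109.84°  ·
  (1,3): δ = 27.82°  ✓
  (2,3): δ = 97.98°  ·
antipodal pairs: 2

count = 2; pairs: (0,2), (1,3)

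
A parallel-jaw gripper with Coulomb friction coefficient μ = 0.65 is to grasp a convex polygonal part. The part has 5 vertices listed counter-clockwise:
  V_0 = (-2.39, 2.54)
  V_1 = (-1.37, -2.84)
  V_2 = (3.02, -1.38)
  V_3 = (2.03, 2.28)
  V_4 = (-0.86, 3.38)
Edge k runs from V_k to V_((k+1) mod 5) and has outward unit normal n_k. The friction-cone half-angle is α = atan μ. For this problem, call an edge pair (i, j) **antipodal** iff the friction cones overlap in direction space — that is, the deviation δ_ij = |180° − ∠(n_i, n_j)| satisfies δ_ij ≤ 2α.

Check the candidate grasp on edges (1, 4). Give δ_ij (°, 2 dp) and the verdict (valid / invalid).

δ = 10.37°, valid

α = atan 0.65 = 33.02°;  2α = 66.05°
edge 1: e_1 = (+4.39, +1.46);  n_1 = (+0.3156, -0.9489)
edge 4: e_4 = (-1.53, -0.84);  n_4 = (-0.4813, +0.8766)
∠(n_1, n_4) = 169.63°
δ = |180° − 169.63°| = 10.37°
10.37° ≤ 2α = 66.05°  →  valid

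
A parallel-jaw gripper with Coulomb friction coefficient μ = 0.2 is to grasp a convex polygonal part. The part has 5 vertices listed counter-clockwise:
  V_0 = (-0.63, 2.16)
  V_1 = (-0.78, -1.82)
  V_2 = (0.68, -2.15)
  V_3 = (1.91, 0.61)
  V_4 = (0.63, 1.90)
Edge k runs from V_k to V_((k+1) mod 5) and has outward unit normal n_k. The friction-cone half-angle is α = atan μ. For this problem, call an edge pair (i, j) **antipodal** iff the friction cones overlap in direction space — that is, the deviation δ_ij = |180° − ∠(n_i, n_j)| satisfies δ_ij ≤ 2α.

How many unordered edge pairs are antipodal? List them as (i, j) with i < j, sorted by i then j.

count = 2; pairs: (0,2), (1,4)

α = atan 0.2 = 11.31°;  2α = 22.62°
n_0 = (-0.9993, +0.0377)
n_1 = (-0.2205, -0.9754)
n_2 = (+0.9134, -0.4071)
n_3 = (+0.7099, +0.7044)
n_4 = (+0.2021, +0.9794)
  (0,1): δ = 100.58°  ·
  (0,2): δ = 21.86°  ✓
  (0,3): δ = 46.94°  ·
  (0,4): δ = 80.50°  ·
  (1,2): δ = 101.28°  ·
  (1,3): δ = 32.49°  ·
  (1,4): δ = 1.08°  ✓
  (2,3): δ = 111.20°  ·
  (2,4): δ = 77.64°  ·
  (3,4): δ = 146.44°  ·
antipodal pairs: 2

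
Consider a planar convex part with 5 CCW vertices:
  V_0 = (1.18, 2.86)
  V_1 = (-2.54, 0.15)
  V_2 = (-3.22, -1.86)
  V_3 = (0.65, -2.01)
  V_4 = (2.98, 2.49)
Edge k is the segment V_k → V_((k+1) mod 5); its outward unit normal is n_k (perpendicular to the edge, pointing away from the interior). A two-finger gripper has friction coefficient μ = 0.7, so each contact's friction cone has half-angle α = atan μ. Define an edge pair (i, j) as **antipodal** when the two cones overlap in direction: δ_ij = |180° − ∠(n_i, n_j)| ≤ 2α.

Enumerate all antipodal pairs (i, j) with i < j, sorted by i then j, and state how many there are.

α = atan 0.7 = 34.99°;  2α = 69.98°
n_0 = (-0.5888, +0.8083)
n_1 = (-0.9473, +0.3205)
n_2 = (-0.0387, -0.9992)
n_3 = (+0.8880, -0.4598)
n_4 = (+0.2013, +0.9795)
  (0,1): δ = 144.76°  ·
  (0,2): δ = 38.29°  ✓
  (0,3): δ = 26.55°  ✓
  (0,4): δ = 132.31°  ·
  (1,2): δ = 73.53°  ·
  (1,3): δ = 8.68°  ✓
  (1,4): δ = 97.08°  ·
  (2,3): δ = 115.15°  ·
  (2,4): δ = 9.40°  ✓
  (3,4): δ = 74.24°  ·
antipodal pairs: 4

count = 4; pairs: (0,2), (0,3), (1,3), (2,4)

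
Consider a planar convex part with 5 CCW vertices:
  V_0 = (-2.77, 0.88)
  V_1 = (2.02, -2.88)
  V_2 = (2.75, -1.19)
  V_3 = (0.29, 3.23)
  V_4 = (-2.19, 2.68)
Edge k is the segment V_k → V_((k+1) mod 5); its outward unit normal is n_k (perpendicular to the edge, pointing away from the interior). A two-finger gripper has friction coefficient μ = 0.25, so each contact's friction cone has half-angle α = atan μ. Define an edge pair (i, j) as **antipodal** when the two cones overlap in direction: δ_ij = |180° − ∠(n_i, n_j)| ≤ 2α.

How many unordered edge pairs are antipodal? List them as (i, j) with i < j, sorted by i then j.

α = atan 0.25 = 14.04°;  2α = 28.07°
n_0 = (-0.6175, -0.7866)
n_1 = (+0.9180, -0.3965)
n_2 = (+0.8738, +0.4863)
n_3 = (-0.2165, +0.9763)
n_4 = (-0.9518, +0.3067)
  (0,1): δ = 75.23°  ·
  (0,2): δ = 22.77°  ✓
  (0,3): δ = 50.64°  ·
  (0,4): δ = 110.27°  ·
  (1,2): δ = 127.54°  ·
  (1,3): δ = 54.13°  ·
  (1,4): δ = 5.50°  ✓
  (2,3): δ = 106.59°  ·
  (2,4): δ = 46.96°  ·
  (3,4): δ = 120.36°  ·
antipodal pairs: 2

count = 2; pairs: (0,2), (1,4)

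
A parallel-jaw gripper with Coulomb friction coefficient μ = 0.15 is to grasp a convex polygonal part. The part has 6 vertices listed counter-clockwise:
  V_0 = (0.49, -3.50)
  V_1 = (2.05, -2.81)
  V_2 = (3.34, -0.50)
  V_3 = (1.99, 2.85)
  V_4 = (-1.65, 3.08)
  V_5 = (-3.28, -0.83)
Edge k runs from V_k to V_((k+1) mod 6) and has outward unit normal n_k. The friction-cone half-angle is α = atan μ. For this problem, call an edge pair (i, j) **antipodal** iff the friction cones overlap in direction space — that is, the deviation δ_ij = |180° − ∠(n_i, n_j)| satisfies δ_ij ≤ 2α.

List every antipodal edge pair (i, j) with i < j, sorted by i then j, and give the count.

count = 1; pairs: (1,4)

α = atan 0.15 = 8.53°;  2α = 17.06°
n_0 = (+0.4045, -0.9145)
n_1 = (+0.8731, -0.4876)
n_2 = (+0.9275, +0.3738)
n_3 = (+0.0631, +0.9980)
n_4 = (-0.9230, +0.3848)
n_5 = (-0.5780, -0.8161)
  (0,1): δ = 143.04°  ·
  (0,2): δ = 91.91°  ·
  (0,3): δ = 27.48°  ·
  (0,4): δ = 43.51°  ·
  (0,5): δ = 120.83°  ·
  (1,2): δ = 128.87°  ·
  (1,3): δ = 64.43°  ·
  (1,4): δ = 6.55°  ✓
  (1,5): δ = 83.87°  ·
  (2,3): δ = 115.56°  ·
  (2,4): δ = 44.58°  ·
  (2,5): δ = 32.74°  ·
  (3,4): δ = 109.01°  ·
  (3,5): δ = 31.69°  ·
  (4,5): δ = 102.68°  ·
antipodal pairs: 1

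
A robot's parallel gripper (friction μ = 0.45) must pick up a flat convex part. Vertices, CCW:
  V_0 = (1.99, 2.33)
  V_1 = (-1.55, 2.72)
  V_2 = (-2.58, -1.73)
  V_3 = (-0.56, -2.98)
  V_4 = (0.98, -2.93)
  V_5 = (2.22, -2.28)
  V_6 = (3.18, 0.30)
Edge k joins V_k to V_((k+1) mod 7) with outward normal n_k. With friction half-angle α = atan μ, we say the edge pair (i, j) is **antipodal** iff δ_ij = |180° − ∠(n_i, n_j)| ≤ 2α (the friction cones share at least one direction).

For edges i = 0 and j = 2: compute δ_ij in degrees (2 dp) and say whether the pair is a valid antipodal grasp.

δ = 25.46°, valid

α = atan 0.45 = 24.23°;  2α = 48.46°
edge 0: e_0 = (-3.54, +0.39);  n_0 = (+0.1095, +0.9940)
edge 2: e_2 = (+2.02, -1.25);  n_2 = (-0.5262, -0.8504)
∠(n_0, n_2) = 154.54°
δ = |180° − 154.54°| = 25.46°
25.46° ≤ 2α = 48.46°  →  valid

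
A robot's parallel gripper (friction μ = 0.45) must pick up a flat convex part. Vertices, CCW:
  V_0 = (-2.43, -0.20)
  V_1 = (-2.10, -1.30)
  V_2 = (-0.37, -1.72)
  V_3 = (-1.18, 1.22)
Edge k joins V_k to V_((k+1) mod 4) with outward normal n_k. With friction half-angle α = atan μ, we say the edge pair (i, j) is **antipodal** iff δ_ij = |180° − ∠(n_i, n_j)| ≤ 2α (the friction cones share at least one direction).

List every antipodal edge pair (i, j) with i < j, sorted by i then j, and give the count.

α = atan 0.45 = 24.23°;  2α = 48.46°
n_0 = (-0.9578, -0.2873)
n_1 = (-0.2359, -0.9718)
n_2 = (+0.9641, +0.2656)
n_3 = (-0.7506, +0.6607)
  (0,1): δ = 120.35°  ·
  (0,2): δ = 1.30°  ✓
  (0,3): δ = 121.94°  ·
  (1,2): δ = 60.95°  ·
  (1,3): δ = 62.29°  ·
  (2,3): δ = 56.76°  ·
antipodal pairs: 1

count = 1; pairs: (0,2)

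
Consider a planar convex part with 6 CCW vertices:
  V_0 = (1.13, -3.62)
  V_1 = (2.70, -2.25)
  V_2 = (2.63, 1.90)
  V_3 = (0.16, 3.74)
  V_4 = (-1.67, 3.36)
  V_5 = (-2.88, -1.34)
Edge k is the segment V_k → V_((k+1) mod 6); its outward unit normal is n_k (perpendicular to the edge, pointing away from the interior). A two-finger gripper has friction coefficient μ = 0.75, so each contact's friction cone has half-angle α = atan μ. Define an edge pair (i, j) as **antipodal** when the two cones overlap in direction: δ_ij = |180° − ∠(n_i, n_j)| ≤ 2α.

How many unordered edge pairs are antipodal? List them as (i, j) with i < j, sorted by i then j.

α = atan 0.75 = 36.87°;  2α = 73.74°
n_0 = (+0.6575, -0.7535)
n_1 = (+0.9999, +0.0169)
n_2 = (+0.5974, +0.8019)
n_3 = (-0.2033, +0.9791)
n_4 = (-0.9684, +0.2493)
n_5 = (-0.4943, -0.8693)
  (0,1): δ = 130.14°  ·
  (0,2): δ = 77.79°  ·
  (0,3): δ = 29.38°  ✓
  (0,4): δ = 34.45°  ✓
  (0,5): δ = 109.27°  ·
  (1,2): δ = 127.65°  ·
  (1,3): δ = 79.24°  ·
  (1,4): δ = 15.40°  ✓
  (1,5): δ = 59.41°  ✓
  (2,3): δ = 131.59°  ·
  (2,4): δ = 67.75°  ✓
  (2,5): δ = 7.06°  ✓
  (3,4): δ = 116.17°  ·
  (3,5): δ = 41.35°  ✓
  (4,5): δ = 105.18°  ·
antipodal pairs: 7

count = 7; pairs: (0,3), (0,4), (1,4), (1,5), (2,4), (2,5), (3,5)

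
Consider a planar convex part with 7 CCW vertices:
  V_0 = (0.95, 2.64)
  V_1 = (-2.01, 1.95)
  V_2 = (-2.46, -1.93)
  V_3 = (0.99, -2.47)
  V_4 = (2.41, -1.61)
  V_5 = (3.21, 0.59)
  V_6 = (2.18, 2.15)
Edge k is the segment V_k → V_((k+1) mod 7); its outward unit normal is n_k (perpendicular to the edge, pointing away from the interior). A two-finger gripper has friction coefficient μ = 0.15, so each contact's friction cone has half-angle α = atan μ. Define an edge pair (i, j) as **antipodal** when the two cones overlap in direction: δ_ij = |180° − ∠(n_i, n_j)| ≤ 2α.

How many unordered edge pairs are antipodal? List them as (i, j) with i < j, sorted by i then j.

α = atan 0.15 = 8.53°;  2α = 17.06°
n_0 = (-0.2270, +0.9739)
n_1 = (-0.9933, +0.1152)
n_2 = (-0.1546, -0.9880)
n_3 = (+0.5180, -0.8554)
n_4 = (+0.9398, -0.3417)
n_5 = (+0.8345, +0.5510)
n_6 = (+0.3701, +0.9290)
  (0,1): δ = 109.74°  ·
  (0,2): δ = 22.02°  ·
  (0,3): δ = 18.08°  ·
  (0,4): δ = 56.90°  ·
  (0,5): δ = 110.31°  ·
  (0,6): δ = 145.16°  ·
  (1,2): δ = 92.28°  ·
  (1,3): δ = 52.18°  ·
  (1,4): δ = 13.37°  ✓
  (1,5): δ = 40.05°  ·
  (1,6): δ = 74.89°  ·
  (2,3): δ = 139.90°  ·
  (2,4): δ = 101.09°  ·
  (2,5): δ = 47.67°  ·
  (2,6): δ = 12.83°  ✓
  (3,4): δ = 141.18°  ·
  (3,5): δ = 87.77°  ·
  (3,6): δ = 52.92°  ·
  (4,5): δ = 126.58°  ·
  (4,6): δ = 91.74°  ·
  (5,6): δ = 145.16°  ·
antipodal pairs: 2

count = 2; pairs: (1,4), (2,6)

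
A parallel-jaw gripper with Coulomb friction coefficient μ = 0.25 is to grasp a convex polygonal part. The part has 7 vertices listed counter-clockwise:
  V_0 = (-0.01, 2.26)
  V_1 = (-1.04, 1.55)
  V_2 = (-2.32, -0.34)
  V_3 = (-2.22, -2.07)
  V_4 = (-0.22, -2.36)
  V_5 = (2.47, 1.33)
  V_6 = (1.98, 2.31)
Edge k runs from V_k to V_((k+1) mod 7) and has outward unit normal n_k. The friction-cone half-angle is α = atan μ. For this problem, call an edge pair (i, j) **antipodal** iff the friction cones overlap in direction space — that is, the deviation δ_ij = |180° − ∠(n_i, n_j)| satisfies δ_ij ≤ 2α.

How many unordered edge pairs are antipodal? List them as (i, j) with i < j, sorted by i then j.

count = 4; pairs: (0,4), (1,4), (2,5), (3,6)

α = atan 0.25 = 14.04°;  2α = 28.07°
n_0 = (-0.5675, +0.8233)
n_1 = (-0.8280, +0.5608)
n_2 = (-0.9983, -0.0577)
n_3 = (-0.1435, -0.9897)
n_4 = (+0.8081, -0.5891)
n_5 = (+0.8944, +0.4472)
n_6 = (-0.0251, +0.9997)
  (0,1): δ = 158.69°  ·
  (0,2): δ = 121.27°  ·
  (0,3): δ = 42.83°  ·
  (0,4): δ = 19.33°  ✓
  (0,5): δ = 81.99°  ·
  (0,6): δ = 146.86°  ·
  (1,2): δ = 142.58°  ·
  (1,3): δ = 64.14°  ·
  (1,4): δ = 1.98°  ✓
  (1,5): δ = 60.67°  ·
  (1,6): δ = 125.55°  ·
  (2,3): δ = 101.56°  ·
  (2,4): δ = 39.40°  ·
  (2,5): δ = 23.26°  ✓
  (2,6): δ = 88.13°  ·
  (3,4): δ = 117.84°  ·
  (3,5): δ = 55.18°  ·
  (3,6): δ = 9.69°  ✓
  (4,5): δ = 117.34°  ·
  (4,6): δ = 52.47°  ·
  (5,6): δ = 115.13°  ·
antipodal pairs: 4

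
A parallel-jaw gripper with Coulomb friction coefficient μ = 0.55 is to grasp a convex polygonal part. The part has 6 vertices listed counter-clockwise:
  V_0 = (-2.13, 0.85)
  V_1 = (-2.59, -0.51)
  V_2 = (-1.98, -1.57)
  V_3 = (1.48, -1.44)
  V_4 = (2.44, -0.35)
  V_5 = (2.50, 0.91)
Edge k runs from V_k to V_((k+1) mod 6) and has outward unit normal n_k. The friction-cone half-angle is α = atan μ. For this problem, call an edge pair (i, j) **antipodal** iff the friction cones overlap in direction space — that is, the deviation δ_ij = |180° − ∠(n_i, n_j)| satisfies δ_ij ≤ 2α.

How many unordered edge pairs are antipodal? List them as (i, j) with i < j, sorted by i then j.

α = atan 0.55 = 28.81°;  2α = 57.62°
n_0 = (-0.9473, +0.3204)
n_1 = (-0.8667, -0.4988)
n_2 = (+0.0375, -0.9993)
n_3 = (+0.7504, -0.6609)
n_4 = (+0.9989, -0.0476)
n_5 = (-0.0130, +0.9999)
  (0,1): δ = 131.39°  ·
  (0,2): δ = 69.16°  ·
  (0,3): δ = 22.68°  ✓
  (0,4): δ = 15.96°  ✓
  (0,5): δ = 109.43°  ·
  (1,2): δ = 117.77°  ·
  (1,3): δ = 71.29°  ·
  (1,4): δ = 32.65°  ✓
  (1,5): δ = 60.82°  ·
  (2,3): δ = 133.52°  ·
  (2,4): δ = 94.88°  ·
  (2,5): δ = 1.41°  ✓
  (3,4): δ = 141.35°  ·
  (3,5): δ = 47.89°  ✓
  (4,5): δ = 86.53°  ·
antipodal pairs: 5

count = 5; pairs: (0,3), (0,4), (1,4), (2,5), (3,5)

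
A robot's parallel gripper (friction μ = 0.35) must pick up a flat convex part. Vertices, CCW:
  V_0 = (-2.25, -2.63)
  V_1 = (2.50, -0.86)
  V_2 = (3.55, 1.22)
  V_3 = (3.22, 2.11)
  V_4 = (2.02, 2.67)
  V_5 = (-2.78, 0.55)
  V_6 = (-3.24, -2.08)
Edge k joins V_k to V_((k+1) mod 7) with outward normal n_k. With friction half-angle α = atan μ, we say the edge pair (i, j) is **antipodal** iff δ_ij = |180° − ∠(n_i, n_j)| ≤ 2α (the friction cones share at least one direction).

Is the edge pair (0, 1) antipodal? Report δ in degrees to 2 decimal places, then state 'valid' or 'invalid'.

δ = 137.22°, invalid

α = atan 0.35 = 19.29°;  2α = 38.58°
edge 0: e_0 = (+4.75, +1.77);  n_0 = (+0.3492, -0.9371)
edge 1: e_1 = (+1.05, +2.08);  n_1 = (+0.8927, -0.4506)
∠(n_0, n_1) = 42.78°
δ = |180° − 42.78°| = 137.22°
137.22° > 2α = 38.58°  →  invalid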